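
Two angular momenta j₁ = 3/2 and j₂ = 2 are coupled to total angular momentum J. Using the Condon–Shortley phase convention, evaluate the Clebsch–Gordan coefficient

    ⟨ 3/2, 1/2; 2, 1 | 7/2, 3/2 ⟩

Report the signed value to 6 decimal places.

triangle: 0!*3!*4!/8! = 144/40320
(j±m)!: 2!*1!*3!*1!*5!*2! = 2880
prefactor² = (2J+1)*Δ*N² = 576/7
  k=0: +1/(0!*0!*1!*3!*2!*1!) = 1/12
Σ = 1/12  ⇒  CG² = 576/7*1/12² = 4/7
CG = +√(4/7) = +0.755929

+0.755929  (= +√(4/7))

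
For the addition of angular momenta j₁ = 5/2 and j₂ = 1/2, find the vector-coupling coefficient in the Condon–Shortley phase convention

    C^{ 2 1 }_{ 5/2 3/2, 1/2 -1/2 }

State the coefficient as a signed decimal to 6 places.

√[5·1!4!0!/6! · 4!1!0!1!3!1!] = √(24)
  +(−1)^0/∏(0,1,1,0,3,0)! = 1/6  (running 1/6)
⟨..|..⟩ = √(24)·(1/6) = +0.816497

+√(2/3) = +0.816497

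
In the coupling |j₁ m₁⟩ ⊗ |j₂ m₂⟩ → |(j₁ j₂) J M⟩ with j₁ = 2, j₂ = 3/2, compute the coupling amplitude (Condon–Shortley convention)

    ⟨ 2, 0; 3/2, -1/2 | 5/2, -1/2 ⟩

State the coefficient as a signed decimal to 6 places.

j₁+j₂−J=1  J+j₁−j₂=3  J−j₁+j₂=2  j₁+j₂+J+1=7
(j₁±m₁, j₂±m₂, J±M) = (2,2,1,2,2,3)
P² = 48/35
sum k=0..1:
  [0] +1/2 = 1/2
  [1] −1/4 = -1/4
S = 1/4
C² = P²·S² = 3/35 ; C = +0.292770

+0.292770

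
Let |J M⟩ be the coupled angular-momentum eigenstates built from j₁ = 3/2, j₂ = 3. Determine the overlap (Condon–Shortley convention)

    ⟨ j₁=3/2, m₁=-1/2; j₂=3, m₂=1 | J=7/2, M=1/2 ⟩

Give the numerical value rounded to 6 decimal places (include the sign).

−√(2/7) ≈ -0.534522

√[8·1!2!5!/9! · 1!2!4!2!4!3!] = √(512/7)
  +(−1)^0/∏(0,1,2,4,0,1)! = 1/48  (running 1/48)
  +(−1)^1/∏(1,0,1,3,1,2)! = -1/12  (running -1/16)
⟨..|..⟩ = √(512/7)·(-1/16) = -0.534522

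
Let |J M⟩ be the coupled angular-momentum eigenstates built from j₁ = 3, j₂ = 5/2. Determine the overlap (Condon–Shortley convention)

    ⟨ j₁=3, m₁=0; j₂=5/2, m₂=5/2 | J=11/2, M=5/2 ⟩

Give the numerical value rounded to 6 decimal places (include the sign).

+√(4/33) ≈ +0.348155

j₁+j₂−J=0  J+j₁−j₂=6  J−j₁+j₂=5  j₁+j₂+J+1=12
(j₁±m₁, j₂±m₂, J±M) = (3,3,5,0,8,3)
P² = 24883200/11
sum k=0..0:
  [0] +1/4320 = 1/4320
S = 1/4320
C² = P²·S² = 4/33 ; C = +0.348155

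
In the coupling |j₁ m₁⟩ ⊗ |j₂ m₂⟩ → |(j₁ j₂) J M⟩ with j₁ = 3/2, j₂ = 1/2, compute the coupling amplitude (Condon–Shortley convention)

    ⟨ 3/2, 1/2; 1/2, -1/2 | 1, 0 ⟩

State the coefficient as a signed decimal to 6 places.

+√(1/2) ≈ +0.707107

√[3·1!2!0!/4! · 2!1!0!1!1!1!] = √(1/2)
  +(−1)^0/∏(0,1,1,0,1,0)! = 1  (running 1)
⟨..|..⟩ = √(1/2)·(1) = +0.707107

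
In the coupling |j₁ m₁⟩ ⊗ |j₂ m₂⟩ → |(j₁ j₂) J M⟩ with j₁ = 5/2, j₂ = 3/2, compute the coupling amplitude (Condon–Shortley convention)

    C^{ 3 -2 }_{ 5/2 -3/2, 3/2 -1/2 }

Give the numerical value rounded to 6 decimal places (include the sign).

√[7·1!4!2!/8! · 1!4!1!2!1!5!] = √(48)
  +(−1)^0/∏(0,1,4,1,0,1)! = 1/24  (running 1/24)
  +(−1)^1/∏(1,0,3,0,1,2)! = -1/12  (running -1/24)
⟨..|..⟩ = √(48)·(-1/24) = -0.288675

-0.288675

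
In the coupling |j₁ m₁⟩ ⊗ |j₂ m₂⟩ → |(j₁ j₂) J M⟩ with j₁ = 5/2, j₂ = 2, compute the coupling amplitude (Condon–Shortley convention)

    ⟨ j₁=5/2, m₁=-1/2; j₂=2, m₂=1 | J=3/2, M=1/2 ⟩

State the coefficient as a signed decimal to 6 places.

j₁+j₂−J=3  J+j₁−j₂=2  J−j₁+j₂=1  j₁+j₂+J+1=7
(j₁±m₁, j₂±m₂, J±M) = (2,3,3,1,2,1)
P² = 48/35
sum k=2..3:
  [2] +1/2 = 1/2
  [3] −1/12 = -1/12
S = 5/12
C² = P²·S² = 5/21 ; C = +0.487950

+√(5/21) ≈ +0.487950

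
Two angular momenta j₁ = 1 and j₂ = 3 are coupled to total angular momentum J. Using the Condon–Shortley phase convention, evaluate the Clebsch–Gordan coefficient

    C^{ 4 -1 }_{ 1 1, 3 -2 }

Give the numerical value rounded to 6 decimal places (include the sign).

+√(3/28) = +0.327327

triangle: 0!×2!×6!/9! = 1440/362880
(j±m)!: 2!×0!×1!×5!×3!×5! = 172800
prefactor² = (2J+1)×Δ×N² = 43200/7
  k=0: +1/(0!×0!×0!×1!×2!×5!) = 1/240
Σ = 1/240  ⇒  CG² = 43200/7×1/240² = 3/28
CG = +√(3/28) = +0.327327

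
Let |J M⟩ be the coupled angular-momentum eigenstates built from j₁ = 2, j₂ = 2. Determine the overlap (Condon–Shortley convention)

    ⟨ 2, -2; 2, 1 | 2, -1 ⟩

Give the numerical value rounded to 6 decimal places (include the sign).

+√(3/7) = +0.654654

triangle: 2!*2!*2!/7! = 8/5040
(j±m)!: 0!*4!*3!*1!*1!*3! = 864
prefactor² = (2J+1)*Δ*N² = 48/7
  k=2: +1/(2!*0!*2!*1!*0!*1!) = 1/4
Σ = 1/4  ⇒  CG² = 48/7*1/4² = 3/7
CG = +√(3/7) = +0.654654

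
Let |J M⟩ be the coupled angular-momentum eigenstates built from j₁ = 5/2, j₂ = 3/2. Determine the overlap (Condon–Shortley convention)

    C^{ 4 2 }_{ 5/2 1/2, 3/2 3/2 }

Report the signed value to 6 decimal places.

√[9·0!5!3!/9! · 3!2!3!0!6!2!] = √(12960/7)
  +(−1)^0/∏(0,0,2,3,3,0)! = 1/72  (running 1/72)
⟨..|..⟩ = √(12960/7)·(1/72) = +0.597614

+√(5/14) = +0.597614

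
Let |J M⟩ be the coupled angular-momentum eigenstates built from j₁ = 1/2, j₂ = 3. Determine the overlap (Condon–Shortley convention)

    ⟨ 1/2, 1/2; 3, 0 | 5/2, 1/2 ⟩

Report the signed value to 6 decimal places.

triangle: 1!*0!*5!/7! = 120/5040
(j±m)!: 1!*0!*3!*3!*3!*2! = 432
prefactor² = (2J+1)*Δ*N² = 432/7
  k=0: +1/(0!*1!*0!*3!*0!*2!) = 1/12
Σ = 1/12  ⇒  CG² = 432/7*1/12² = 3/7
CG = +√(3/7) = +0.654654

+0.654654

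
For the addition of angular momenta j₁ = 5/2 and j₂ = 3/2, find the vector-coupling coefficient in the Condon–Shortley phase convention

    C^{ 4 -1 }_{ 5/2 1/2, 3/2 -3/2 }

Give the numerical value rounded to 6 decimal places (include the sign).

triangle: 0!*5!*3!/9! = 720/362880
(j±m)!: 3!*2!*0!*3!*3!*5! = 51840
prefactor² = (2J+1)*Δ*N² = 6480/7
  k=0: +1/(0!*0!*2!*0!*3!*3!) = 1/72
Σ = 1/72  ⇒  CG² = 6480/7*1/72² = 5/28
CG = +√(5/28) = +0.422577

+0.422577  (= +√(5/28))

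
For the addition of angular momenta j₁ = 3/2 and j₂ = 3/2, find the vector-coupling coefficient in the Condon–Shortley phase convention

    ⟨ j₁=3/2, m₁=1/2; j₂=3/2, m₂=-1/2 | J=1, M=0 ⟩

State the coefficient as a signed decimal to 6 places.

√[3·2!1!1!/5! · 2!1!1!2!1!1!] = √(1/5)
  +(−1)^0/∏(0,2,1,1,0,0)! = 1/2  (running 1/2)
  +(−1)^1/∏(1,1,0,0,1,1)! = -1  (running -1/2)
⟨..|..⟩ = √(1/5)·(-1/2) = -0.223607

−√(1/20) ≈ -0.223607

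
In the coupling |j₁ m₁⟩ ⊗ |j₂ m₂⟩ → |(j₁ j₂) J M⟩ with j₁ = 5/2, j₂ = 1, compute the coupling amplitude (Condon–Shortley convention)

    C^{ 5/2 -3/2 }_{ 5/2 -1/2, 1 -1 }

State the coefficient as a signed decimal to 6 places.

j₁+j₂−J=1  J+j₁−j₂=4  J−j₁+j₂=1  j₁+j₂+J+1=7
(j₁±m₁, j₂±m₂, J±M) = (2,3,0,2,1,4)
P² = 576/35
sum k=0..0:
  [0] +1/6 = 1/6
S = 1/6
C² = P²·S² = 16/35 ; C = +0.676123

+√(16/35) = +0.676123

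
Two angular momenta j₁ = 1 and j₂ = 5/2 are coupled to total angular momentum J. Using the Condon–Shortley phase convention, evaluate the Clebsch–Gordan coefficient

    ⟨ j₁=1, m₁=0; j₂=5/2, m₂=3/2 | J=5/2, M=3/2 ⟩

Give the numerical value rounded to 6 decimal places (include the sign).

triangle: 1!*1!*4!/7! = 24/5040
(j±m)!: 1!*1!*4!*1!*4!*1! = 576
prefactor² = (2J+1)*Δ*N² = 576/35
  k=0: +1/(0!*1!*1!*4!*0!*0!) = 1/24
  k=1: −1/(1!*0!*0!*3!*1!*1!) = -1/6
Σ = -1/8  ⇒  CG² = 576/35*(-1/8)² = 9/35
CG = −√(9/35) = -0.507093

−√(9/35) ≈ -0.507093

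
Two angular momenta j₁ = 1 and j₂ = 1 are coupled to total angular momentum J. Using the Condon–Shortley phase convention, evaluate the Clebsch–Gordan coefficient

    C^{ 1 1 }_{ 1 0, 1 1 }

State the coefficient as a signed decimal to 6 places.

-0.707107  (= −√(1/2))

j₁+j₂−J=1  J+j₁−j₂=1  J−j₁+j₂=1  j₁+j₂+J+1=4
(j₁±m₁, j₂±m₂, J±M) = (1,1,2,0,2,0)
P² = 1/2
sum k=1..1:
  [1] −1/1 = -1
S = -1
C² = P²·S² = 1/2 ; C = -0.707107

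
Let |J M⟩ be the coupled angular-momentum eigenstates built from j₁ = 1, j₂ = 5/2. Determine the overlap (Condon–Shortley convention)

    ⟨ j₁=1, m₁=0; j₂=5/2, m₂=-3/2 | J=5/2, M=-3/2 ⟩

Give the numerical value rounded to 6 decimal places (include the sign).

√[6·1!1!4!/7! · 1!1!1!4!1!4!] = √(576/35)
  +(−1)^0/∏(0,1,1,1,0,3)! = 1/6  (running 1/6)
  +(−1)^1/∏(1,0,0,0,1,4)! = -1/24  (running 1/8)
⟨..|..⟩ = √(576/35)·(1/8) = +0.507093

+√(9/35) ≈ +0.507093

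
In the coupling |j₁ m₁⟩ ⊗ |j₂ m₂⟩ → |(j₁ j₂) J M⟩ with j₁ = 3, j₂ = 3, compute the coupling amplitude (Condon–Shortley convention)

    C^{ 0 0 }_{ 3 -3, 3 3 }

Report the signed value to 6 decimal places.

√[1·6!0!0!/7! · 0!6!6!0!0!0!] = √(518400/7)
  +(−1)^6/∏(6,0,0,0,0,0)! = 1/720  (running 1/720)
⟨..|..⟩ = √(518400/7)·(1/720) = +0.377964

+0.377964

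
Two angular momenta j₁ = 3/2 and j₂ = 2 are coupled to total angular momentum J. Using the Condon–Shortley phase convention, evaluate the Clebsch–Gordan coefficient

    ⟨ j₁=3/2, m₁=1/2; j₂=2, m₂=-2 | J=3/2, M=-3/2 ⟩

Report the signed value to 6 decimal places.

√[4·2!1!2!/6! · 2!1!0!4!0!3!] = √(32/5)
  +(−1)^0/∏(0,2,1,0,0,2)! = 1/4  (running 1/4)
⟨..|..⟩ = √(32/5)·(1/4) = +0.632456

+√(2/5) = +0.632456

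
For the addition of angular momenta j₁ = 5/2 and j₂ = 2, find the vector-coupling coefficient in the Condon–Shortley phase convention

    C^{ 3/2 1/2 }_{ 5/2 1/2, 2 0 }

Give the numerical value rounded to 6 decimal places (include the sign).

√[4·3!2!1!/7! · 3!2!2!2!2!1!] = √(32/35)
  +(−1)^1/∏(1,2,1,1,1,0)! = -1/2  (running -1/2)
  +(−1)^2/∏(2,1,0,0,2,1)! = 1/4  (running -1/4)
⟨..|..⟩ = √(32/35)·(-1/4) = -0.239046

-0.239046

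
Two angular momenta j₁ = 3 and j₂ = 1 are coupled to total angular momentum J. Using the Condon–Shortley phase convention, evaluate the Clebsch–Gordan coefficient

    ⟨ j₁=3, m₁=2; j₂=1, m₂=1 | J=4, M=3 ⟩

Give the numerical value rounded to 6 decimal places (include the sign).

j₁+j₂−J=0  J+j₁−j₂=6  J−j₁+j₂=2  j₁+j₂+J+1=9
(j₁±m₁, j₂±m₂, J±M) = (5,1,2,0,7,1)
P² = 43200
sum k=0..0:
  [0] +1/240 = 1/240
S = 1/240
C² = P²·S² = 3/4 ; C = +0.866025

+√(3/4) ≈ +0.866025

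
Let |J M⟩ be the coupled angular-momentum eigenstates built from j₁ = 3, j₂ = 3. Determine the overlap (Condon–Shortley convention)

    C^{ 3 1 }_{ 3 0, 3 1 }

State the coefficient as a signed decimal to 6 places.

+0.408248

j₁+j₂−J=3  J+j₁−j₂=3  J−j₁+j₂=3  j₁+j₂+J+1=10
(j₁±m₁, j₂±m₂, J±M) = (3,3,4,2,4,2)
P² = 864/25
sum k=1..3:
  [1] −1/24 = -1/24
  [2] +1/8 = 1/8
  [3] −1/72 = -1/72
S = 5/72
C² = P²·S² = 1/6 ; C = +0.408248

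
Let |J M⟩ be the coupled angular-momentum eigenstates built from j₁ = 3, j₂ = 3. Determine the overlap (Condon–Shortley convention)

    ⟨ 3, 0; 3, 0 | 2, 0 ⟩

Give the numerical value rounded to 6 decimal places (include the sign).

triangle: 4!·2!·2!/9! = 96/362880
(j±m)!: 3!·3!·3!·3!·2!·2! = 5184
prefactor² = (2J+1)·Δ·N² = 48/7
  k=1: −1/(1!·3!·2!·2!·0!·0!) = -1/24
  k=2: +1/(2!·2!·1!·1!·1!·1!) = 1/4
  k=3: −1/(3!·1!·0!·0!·2!·2!) = -1/24
Σ = 1/6  ⇒  CG² = 48/7·1/6² = 4/21
CG = +√(4/21) = +0.436436

+√(4/21) ≈ +0.436436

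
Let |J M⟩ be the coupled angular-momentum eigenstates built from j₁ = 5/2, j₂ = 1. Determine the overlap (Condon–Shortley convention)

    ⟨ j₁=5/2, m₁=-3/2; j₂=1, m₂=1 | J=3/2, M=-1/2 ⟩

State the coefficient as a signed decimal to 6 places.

+√(2/5) ≈ +0.632456

j₁+j₂−J=2  J+j₁−j₂=3  J−j₁+j₂=0  j₁+j₂+J+1=6
(j₁±m₁, j₂±m₂, J±M) = (1,4,2,0,1,2)
P² = 32/5
sum k=2..2:
  [2] +1/4 = 1/4
S = 1/4
C² = P²·S² = 2/5 ; C = +0.632456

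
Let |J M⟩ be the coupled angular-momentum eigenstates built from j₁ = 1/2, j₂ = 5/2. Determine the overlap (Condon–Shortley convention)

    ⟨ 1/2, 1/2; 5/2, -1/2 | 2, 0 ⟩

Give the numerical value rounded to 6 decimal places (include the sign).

+√(1/2) = +0.707107

√[5·1!0!4!/6! · 1!0!2!3!2!2!] = √(8)
  +(−1)^0/∏(0,1,0,2,0,2)! = 1/4  (running 1/4)
⟨..|..⟩ = √(8)·(1/4) = +0.707107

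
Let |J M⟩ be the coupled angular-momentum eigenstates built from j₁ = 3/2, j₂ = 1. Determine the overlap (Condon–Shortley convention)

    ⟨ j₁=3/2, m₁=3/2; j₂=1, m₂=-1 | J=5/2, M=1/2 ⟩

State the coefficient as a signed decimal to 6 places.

+0.316228

j₁+j₂−J=0  J+j₁−j₂=3  J−j₁+j₂=2  j₁+j₂+J+1=6
(j₁±m₁, j₂±m₂, J±M) = (3,0,0,2,3,2)
P² = 72/5
sum k=0..0:
  [0] +1/12 = 1/12
S = 1/12
C² = P²·S² = 1/10 ; C = +0.316228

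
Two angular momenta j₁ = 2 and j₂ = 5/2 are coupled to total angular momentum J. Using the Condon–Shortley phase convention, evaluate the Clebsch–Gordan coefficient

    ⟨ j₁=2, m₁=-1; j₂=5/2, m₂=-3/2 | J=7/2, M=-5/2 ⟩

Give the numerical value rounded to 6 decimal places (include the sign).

+0.125988

√[8·1!3!4!/9! · 1!3!1!4!1!6!] = √(2304/7)
  +(−1)^0/∏(0,1,3,1,0,3)! = 1/36  (running 1/36)
  +(−1)^1/∏(1,0,2,0,1,4)! = -1/48  (running 1/144)
⟨..|..⟩ = √(2304/7)·(1/144) = +0.125988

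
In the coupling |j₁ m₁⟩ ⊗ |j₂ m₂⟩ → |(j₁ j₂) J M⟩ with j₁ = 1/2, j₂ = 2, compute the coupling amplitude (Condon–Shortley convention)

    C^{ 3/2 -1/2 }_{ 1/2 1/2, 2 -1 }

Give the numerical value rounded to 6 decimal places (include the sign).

√[4·1!0!3!/5! · 1!0!1!3!1!2!] = √(12/5)
  +(−1)^0/∏(0,1,0,1,0,2)! = 1/2  (running 1/2)
⟨..|..⟩ = √(12/5)·(1/2) = +0.774597

+0.774597  (= +√(3/5))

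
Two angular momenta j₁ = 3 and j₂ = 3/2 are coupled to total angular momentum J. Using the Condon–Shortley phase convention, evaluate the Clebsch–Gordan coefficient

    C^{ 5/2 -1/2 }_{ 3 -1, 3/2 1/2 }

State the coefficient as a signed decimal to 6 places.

-0.119523  (= −√(1/70))

j₁+j₂−J=2  J+j₁−j₂=4  J−j₁+j₂=1  j₁+j₂+J+1=8
(j₁±m₁, j₂±m₂, J±M) = (2,4,2,1,2,3)
P² = 288/35
sum k=1..2:
  [1] −1/6 = -1/6
  [2] +1/8 = 1/8
S = -1/24
C² = P²·S² = 1/70 ; C = -0.119523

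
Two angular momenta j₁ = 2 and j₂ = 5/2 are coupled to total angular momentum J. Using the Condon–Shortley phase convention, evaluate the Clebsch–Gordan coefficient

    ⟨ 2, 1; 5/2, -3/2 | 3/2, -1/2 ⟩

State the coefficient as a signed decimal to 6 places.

j₁+j₂−J=3  J+j₁−j₂=1  J−j₁+j₂=2  j₁+j₂+J+1=7
(j₁±m₁, j₂±m₂, J±M) = (3,1,1,4,1,2)
P² = 96/35
sum k=0..1:
  [0] +1/6 = 1/6
  [1] −1/4 = -1/4
S = -1/12
C² = P²·S² = 2/105 ; C = -0.138013

−√(2/105) ≈ -0.138013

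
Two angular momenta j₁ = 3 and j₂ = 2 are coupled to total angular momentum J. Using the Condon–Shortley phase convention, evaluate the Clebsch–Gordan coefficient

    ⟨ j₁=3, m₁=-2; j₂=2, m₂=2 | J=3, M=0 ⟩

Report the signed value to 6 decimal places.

+√(1/3) = +0.577350

√[7·2!4!2!/9! · 1!5!4!0!3!3!] = √(192)
  +(−1)^2/∏(2,0,3,2,1,0)! = 1/24  (running 1/24)
⟨..|..⟩ = √(192)·(1/24) = +0.577350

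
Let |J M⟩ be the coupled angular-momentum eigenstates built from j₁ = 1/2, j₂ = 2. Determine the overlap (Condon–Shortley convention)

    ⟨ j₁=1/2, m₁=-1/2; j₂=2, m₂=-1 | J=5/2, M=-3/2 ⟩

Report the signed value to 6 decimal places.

+0.894427

triangle: 0!·1!·4!/6! = 24/720
(j±m)!: 0!·1!·1!·3!·1!·4! = 144
prefactor² = (2J+1)·Δ·N² = 144/5
  k=0: +1/(0!·0!·1!·1!·0!·3!) = 1/6
Σ = 1/6  ⇒  CG² = 144/5·1/6² = 4/5
CG = +√(4/5) = +0.894427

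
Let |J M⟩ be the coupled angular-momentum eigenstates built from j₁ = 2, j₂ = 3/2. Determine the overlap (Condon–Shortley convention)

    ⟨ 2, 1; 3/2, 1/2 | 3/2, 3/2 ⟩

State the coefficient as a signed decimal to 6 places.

-0.632456  (= −√(2/5))

j₁+j₂−J=2  J+j₁−j₂=2  J−j₁+j₂=1  j₁+j₂+J+1=6
(j₁±m₁, j₂±m₂, J±M) = (3,1,2,1,3,0)
P² = 8/5
sum k=1..1:
  [1] −1/2 = -1/2
S = -1/2
C² = P²·S² = 2/5 ; C = -0.632456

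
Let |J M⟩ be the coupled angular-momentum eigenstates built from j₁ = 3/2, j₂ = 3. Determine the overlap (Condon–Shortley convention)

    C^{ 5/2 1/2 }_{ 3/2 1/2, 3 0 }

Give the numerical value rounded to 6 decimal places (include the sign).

triangle: 2!·1!·4!/8! = 48/40320
(j±m)!: 2!·1!·3!·3!·3!·2! = 864
prefactor² = (2J+1)·Δ·N² = 216/35
  k=0: +1/(0!·2!·1!·3!·0!·1!) = 1/12
  k=1: −1/(1!·1!·0!·2!·1!·2!) = -1/4
Σ = -1/6  ⇒  CG² = 216/35·(-1/6)² = 6/35
CG = −√(6/35) = -0.414039

−√(6/35) = -0.414039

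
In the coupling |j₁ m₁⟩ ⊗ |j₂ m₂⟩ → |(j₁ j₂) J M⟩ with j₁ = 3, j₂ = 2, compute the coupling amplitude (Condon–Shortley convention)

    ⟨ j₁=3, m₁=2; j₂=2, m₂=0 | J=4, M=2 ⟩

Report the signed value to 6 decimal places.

+√(12/35) ≈ +0.585540

√[9·1!5!3!/10! · 5!1!2!2!6!2!] = √(8640/7)
  +(−1)^0/∏(0,1,1,2,4,1)! = 1/48  (running 1/48)
  +(−1)^1/∏(1,0,0,1,5,2)! = -1/240  (running 1/60)
⟨..|..⟩ = √(8640/7)·(1/60) = +0.585540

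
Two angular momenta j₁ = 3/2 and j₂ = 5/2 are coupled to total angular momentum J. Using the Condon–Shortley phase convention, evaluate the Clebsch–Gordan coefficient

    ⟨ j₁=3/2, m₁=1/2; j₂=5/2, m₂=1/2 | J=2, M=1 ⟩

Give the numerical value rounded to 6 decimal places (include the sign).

-0.545545

j₁+j₂−J=2  J+j₁−j₂=1  J−j₁+j₂=3  j₁+j₂+J+1=7
(j₁±m₁, j₂±m₂, J±M) = (2,1,3,2,3,1)
P² = 12/7
sum k=0..1:
  [0] +1/12 = 1/12
  [1] −1/2 = -1/2
S = -5/12
C² = P²·S² = 25/84 ; C = -0.545545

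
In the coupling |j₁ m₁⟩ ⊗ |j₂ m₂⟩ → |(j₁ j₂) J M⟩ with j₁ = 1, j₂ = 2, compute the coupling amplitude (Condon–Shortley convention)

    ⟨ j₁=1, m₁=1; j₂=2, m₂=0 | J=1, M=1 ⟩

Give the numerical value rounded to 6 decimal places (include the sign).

j₁+j₂−J=2  J+j₁−j₂=0  J−j₁+j₂=2  j₁+j₂+J+1=5
(j₁±m₁, j₂±m₂, J±M) = (2,0,2,2,2,0)
P² = 8/5
sum k=0..0:
  [0] +1/4 = 1/4
S = 1/4
C² = P²·S² = 1/10 ; C = +0.316228

+0.316228  (= +√(1/10))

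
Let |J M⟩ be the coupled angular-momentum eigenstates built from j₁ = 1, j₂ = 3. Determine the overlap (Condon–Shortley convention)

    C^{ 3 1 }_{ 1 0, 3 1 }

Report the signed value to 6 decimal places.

√[7·1!1!5!/8! · 1!1!4!2!4!2!] = √(48)
  +(−1)^0/∏(0,1,1,4,0,1)! = 1/24  (running 1/24)
  +(−1)^1/∏(1,0,0,3,1,2)! = -1/12  (running -1/24)
⟨..|..⟩ = √(48)·(-1/24) = -0.288675

−√(1/12) = -0.288675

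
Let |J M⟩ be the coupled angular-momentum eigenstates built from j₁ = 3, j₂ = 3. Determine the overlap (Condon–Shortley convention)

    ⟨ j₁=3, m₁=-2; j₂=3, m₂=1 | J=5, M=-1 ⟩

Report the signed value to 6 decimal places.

−√(9/28) = -0.566947

j₁+j₂−J=1  J+j₁−j₂=5  J−j₁+j₂=5  j₁+j₂+J+1=12
(j₁±m₁, j₂±m₂, J±M) = (1,5,4,2,4,6)
P² = 230400/7
sum k=0..1:
  [0] +1/2880 = 1/2880
  [1] −1/288 = -1/288
S = -1/320
C² = P²·S² = 9/28 ; C = -0.566947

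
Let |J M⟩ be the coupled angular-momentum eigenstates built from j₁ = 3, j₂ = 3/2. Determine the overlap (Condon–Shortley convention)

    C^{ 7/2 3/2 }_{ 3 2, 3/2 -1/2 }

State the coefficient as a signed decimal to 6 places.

+0.654654  (= +√(3/7))

triangle: 1!*5!*2!/9! = 240/362880
(j±m)!: 5!*1!*1!*2!*5!*2! = 57600
prefactor² = (2J+1)*Δ*N² = 6400/21
  k=0: +1/(0!*1!*1!*1!*4!*1!) = 1/24
  k=1: −1/(1!*0!*0!*0!*5!*2!) = -1/240
Σ = 3/80  ⇒  CG² = 6400/21*3/80² = 3/7
CG = +√(3/7) = +0.654654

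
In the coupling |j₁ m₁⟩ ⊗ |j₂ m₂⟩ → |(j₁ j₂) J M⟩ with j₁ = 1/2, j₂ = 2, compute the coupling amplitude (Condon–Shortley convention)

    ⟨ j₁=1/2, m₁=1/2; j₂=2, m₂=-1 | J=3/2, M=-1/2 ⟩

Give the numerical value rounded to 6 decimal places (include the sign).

+√(3/5) ≈ +0.774597

√[4·1!0!3!/5! · 1!0!1!3!1!2!] = √(12/5)
  +(−1)^0/∏(0,1,0,1,0,2)! = 1/2  (running 1/2)
⟨..|..⟩ = √(12/5)·(1/2) = +0.774597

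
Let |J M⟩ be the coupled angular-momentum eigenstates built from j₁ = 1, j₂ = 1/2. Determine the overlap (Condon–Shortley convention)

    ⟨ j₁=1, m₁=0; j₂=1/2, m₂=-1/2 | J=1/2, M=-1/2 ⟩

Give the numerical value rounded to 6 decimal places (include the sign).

+0.577350  (= +√(1/3))

√[2·1!1!0!/3! · 1!1!0!1!0!1!] = √(1/3)
  +(−1)^0/∏(0,1,1,0,0,0)! = 1  (running 1)
⟨..|..⟩ = √(1/3)·(1) = +0.577350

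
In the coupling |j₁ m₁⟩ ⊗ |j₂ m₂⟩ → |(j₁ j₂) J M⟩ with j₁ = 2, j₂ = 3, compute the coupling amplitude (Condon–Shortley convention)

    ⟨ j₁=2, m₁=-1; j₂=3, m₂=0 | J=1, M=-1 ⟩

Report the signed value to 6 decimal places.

−√(3/35) ≈ -0.292770

j₁+j₂−J=4  J+j₁−j₂=0  J−j₁+j₂=2  j₁+j₂+J+1=7
(j₁±m₁, j₂±m₂, J±M) = (1,3,3,3,0,2)
P² = 432/35
sum k=3..3:
  [3] −1/12 = -1/12
S = -1/12
C² = P²·S² = 3/35 ; C = -0.292770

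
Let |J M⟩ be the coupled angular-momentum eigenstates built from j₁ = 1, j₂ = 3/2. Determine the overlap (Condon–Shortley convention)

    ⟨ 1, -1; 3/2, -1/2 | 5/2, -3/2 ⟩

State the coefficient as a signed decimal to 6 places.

triangle: 0!*2!*3!/6! = 12/720
(j±m)!: 0!*2!*1!*2!*1!*4! = 96
prefactor² = (2J+1)*Δ*N² = 48/5
  k=0: +1/(0!*0!*2!*1!*0!*2!) = 1/4
Σ = 1/4  ⇒  CG² = 48/5*1/4² = 3/5
CG = +√(3/5) = +0.774597

+0.774597  (= +√(3/5))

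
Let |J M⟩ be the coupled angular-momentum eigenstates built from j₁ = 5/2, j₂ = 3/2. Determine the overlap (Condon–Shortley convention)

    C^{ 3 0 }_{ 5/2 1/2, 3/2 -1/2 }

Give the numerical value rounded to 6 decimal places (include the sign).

+√(1/5) = +0.447214

j₁+j₂−J=1  J+j₁−j₂=4  J−j₁+j₂=2  j₁+j₂+J+1=8
(j₁±m₁, j₂±m₂, J±M) = (3,2,1,2,3,3)
P² = 36/5
sum k=0..1:
  [0] +1/4 = 1/4
  [1] −1/12 = -1/12
S = 1/6
C² = P²·S² = 1/5 ; C = +0.447214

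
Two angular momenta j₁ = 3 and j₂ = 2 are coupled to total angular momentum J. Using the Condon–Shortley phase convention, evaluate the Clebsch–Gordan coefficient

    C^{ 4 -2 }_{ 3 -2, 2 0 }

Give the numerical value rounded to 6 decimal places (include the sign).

j₁+j₂−J=1  J+j₁−j₂=5  J−j₁+j₂=3  j₁+j₂+J+1=10
(j₁±m₁, j₂±m₂, J±M) = (1,5,2,2,2,6)
P² = 8640/7
sum k=0..1:
  [0] +1/240 = 1/240
  [1] −1/48 = -1/48
S = -1/60
C² = P²·S² = 12/35 ; C = -0.585540

−√(12/35) = -0.585540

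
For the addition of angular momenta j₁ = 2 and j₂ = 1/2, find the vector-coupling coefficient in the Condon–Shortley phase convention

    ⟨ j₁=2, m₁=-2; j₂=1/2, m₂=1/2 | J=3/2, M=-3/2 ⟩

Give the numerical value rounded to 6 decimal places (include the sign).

√[4·1!3!0!/5! · 0!4!1!0!0!3!] = √(144/5)
  +(−1)^1/∏(1,0,3,0,0,0)! = -1/6  (running -1/6)
⟨..|..⟩ = √(144/5)·(-1/6) = -0.894427

−√(4/5) ≈ -0.894427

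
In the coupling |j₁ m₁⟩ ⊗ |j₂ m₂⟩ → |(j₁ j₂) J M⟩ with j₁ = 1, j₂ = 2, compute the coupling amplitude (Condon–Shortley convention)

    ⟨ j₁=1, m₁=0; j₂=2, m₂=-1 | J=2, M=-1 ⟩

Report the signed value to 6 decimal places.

+0.408248

√[5·1!1!3!/6! · 1!1!1!3!1!3!] = √(3/2)
  +(−1)^0/∏(0,1,1,1,0,2)! = 1/2  (running 1/2)
  +(−1)^1/∏(1,0,0,0,1,3)! = -1/6  (running 1/3)
⟨..|..⟩ = √(3/2)·(1/3) = +0.408248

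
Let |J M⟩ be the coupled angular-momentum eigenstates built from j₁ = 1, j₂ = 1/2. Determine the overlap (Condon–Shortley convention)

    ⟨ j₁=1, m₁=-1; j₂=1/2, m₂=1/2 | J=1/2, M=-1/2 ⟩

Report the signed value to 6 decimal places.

-0.816497  (= −√(2/3))

triangle: 1!*1!*0!/3! = 1/6
(j±m)!: 0!*2!*1!*0!*0!*1! = 2
prefactor² = (2J+1)*Δ*N² = 2/3
  k=1: −1/(1!*0!*1!*0!*0!*0!) = -1
Σ = -1  ⇒  CG² = 2/3*(-1)² = 2/3
CG = −√(2/3) = -0.816497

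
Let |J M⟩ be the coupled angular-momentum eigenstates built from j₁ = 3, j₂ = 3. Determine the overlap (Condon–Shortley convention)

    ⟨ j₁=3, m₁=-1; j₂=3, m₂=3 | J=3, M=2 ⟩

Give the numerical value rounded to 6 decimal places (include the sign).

-0.577350  (= −√(1/3))

√[7·3!3!3!/10! · 2!4!6!0!5!1!] = √(1728)
  +(−1)^3/∏(3,0,1,3,2,0)! = -1/72  (running -1/72)
⟨..|..⟩ = √(1728)·(-1/72) = -0.577350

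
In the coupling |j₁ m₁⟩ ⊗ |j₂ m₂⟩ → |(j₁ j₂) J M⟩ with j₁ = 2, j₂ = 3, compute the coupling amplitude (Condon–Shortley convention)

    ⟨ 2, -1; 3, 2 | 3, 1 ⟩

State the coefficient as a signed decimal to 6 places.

+0.500000

j₁+j₂−J=2  J+j₁−j₂=2  J−j₁+j₂=4  j₁+j₂+J+1=9
(j₁±m₁, j₂±m₂, J±M) = (1,3,5,1,4,2)
P² = 64
sum k=1..2:
  [1] −1/48 = -1/48
  [2] +1/12 = 1/12
S = 1/16
C² = P²·S² = 1/4 ; C = +0.500000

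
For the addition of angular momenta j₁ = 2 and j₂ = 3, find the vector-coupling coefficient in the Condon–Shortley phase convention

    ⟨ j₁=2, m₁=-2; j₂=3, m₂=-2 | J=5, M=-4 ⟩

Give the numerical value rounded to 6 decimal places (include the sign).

+0.774597  (= +√(3/5))

√[11·0!4!6!/11! · 0!4!1!5!1!9!] = √(4976640)
  +(−1)^0/∏(0,0,4,1,0,5)! = 1/2880  (running 1/2880)
⟨..|..⟩ = √(4976640)·(1/2880) = +0.774597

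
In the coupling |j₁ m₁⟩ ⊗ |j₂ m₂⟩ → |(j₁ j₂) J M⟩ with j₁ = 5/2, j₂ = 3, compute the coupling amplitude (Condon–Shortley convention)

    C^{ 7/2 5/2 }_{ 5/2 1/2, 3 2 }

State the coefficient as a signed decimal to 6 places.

triangle: 2!·3!·4!/10! = 288/3628800
(j±m)!: 3!·2!·5!·1!·6!·1! = 1036800
prefactor² = (2J+1)·Δ·N² = 4608/7
  k=1: −1/(1!·1!·1!·4!·2!·0!) = -1/48
  k=2: +1/(2!·0!·0!·3!·3!·1!) = 1/72
Σ = -1/144  ⇒  CG² = 4608/7·(-1/144)² = 2/63
CG = −√(2/63) = -0.178174

-0.178174  (= −√(2/63))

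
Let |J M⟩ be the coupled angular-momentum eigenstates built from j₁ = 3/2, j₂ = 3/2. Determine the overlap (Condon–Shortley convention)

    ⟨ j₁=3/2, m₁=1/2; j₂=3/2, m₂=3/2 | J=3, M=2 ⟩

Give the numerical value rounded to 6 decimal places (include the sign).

+0.707107  (= +√(1/2))

j₁+j₂−J=0  J+j₁−j₂=3  J−j₁+j₂=3  j₁+j₂+J+1=7
(j₁±m₁, j₂±m₂, J±M) = (2,1,3,0,5,1)
P² = 72
sum k=0..0:
  [0] +1/12 = 1/12
S = 1/12
C² = P²·S² = 1/2 ; C = +0.707107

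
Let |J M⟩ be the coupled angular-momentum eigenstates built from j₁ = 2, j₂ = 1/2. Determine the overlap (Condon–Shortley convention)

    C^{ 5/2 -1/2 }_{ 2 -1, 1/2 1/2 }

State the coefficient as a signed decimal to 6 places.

+0.632456  (= +√(2/5))

√[6·0!4!1!/6! · 1!3!1!0!2!3!] = √(72/5)
  +(−1)^0/∏(0,0,3,1,1,0)! = 1/6  (running 1/6)
⟨..|..⟩ = √(72/5)·(1/6) = +0.632456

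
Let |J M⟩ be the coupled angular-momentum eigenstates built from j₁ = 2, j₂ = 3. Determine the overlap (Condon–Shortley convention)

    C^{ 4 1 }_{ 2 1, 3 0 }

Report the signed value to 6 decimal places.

j₁+j₂−J=1  J+j₁−j₂=3  J−j₁+j₂=5  j₁+j₂+J+1=10
(j₁±m₁, j₂±m₂, J±M) = (3,1,3,3,5,3)
P² = 1944/7
sum k=0..1:
  [0] +1/24 = 1/24
  [1] −1/72 = -1/72
S = 1/36
C² = P²·S² = 3/14 ; C = +0.462910

+√(3/14) = +0.462910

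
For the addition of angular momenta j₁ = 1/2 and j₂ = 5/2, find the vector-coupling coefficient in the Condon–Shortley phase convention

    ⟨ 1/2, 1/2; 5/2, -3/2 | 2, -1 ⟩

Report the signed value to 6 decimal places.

√[5·1!0!4!/6! · 1!0!1!4!1!3!] = √(24)
  +(−1)^0/∏(0,1,0,1,0,3)! = 1/6  (running 1/6)
⟨..|..⟩ = √(24)·(1/6) = +0.816497

+√(2/3) ≈ +0.816497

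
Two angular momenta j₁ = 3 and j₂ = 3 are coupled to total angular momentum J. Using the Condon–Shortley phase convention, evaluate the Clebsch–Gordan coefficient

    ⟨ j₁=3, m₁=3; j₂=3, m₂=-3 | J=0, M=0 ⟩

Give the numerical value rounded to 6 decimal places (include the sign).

j₁+j₂−J=6  J+j₁−j₂=0  J−j₁+j₂=0  j₁+j₂+J+1=7
(j₁±m₁, j₂±m₂, J±M) = (6,0,0,6,0,0)
P² = 518400/7
sum k=0..0:
  [0] +1/720 = 1/720
S = 1/720
C² = P²·S² = 1/7 ; C = +0.377964

+√(1/7) = +0.377964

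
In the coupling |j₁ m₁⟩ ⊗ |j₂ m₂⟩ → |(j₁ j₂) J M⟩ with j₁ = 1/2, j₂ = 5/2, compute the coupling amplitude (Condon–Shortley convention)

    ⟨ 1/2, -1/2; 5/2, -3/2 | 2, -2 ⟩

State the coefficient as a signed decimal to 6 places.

j₁+j₂−J=1  J+j₁−j₂=0  J−j₁+j₂=4  j₁+j₂+J+1=6
(j₁±m₁, j₂±m₂, J±M) = (0,1,1,4,0,4)
P² = 96
sum k=1..1:
  [1] −1/24 = -1/24
S = -1/24
C² = P²·S² = 1/6 ; C = -0.408248

−√(1/6) ≈ -0.408248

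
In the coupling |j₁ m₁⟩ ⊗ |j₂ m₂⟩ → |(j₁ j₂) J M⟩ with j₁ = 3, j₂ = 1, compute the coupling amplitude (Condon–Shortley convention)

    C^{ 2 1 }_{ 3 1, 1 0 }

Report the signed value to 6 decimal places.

-0.617213  (= −√(8/21))

√[5·2!4!0!/7! · 4!2!1!1!3!1!] = √(96/7)
  +(−1)^1/∏(1,1,1,0,3,0)! = -1/6  (running -1/6)
⟨..|..⟩ = √(96/7)·(-1/6) = -0.617213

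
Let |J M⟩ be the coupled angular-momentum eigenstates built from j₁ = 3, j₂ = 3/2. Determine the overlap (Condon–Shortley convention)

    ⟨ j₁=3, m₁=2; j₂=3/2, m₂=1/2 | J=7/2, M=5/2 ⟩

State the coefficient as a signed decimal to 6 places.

j₁+j₂−J=1  J+j₁−j₂=5  J−j₁+j₂=2  j₁+j₂+J+1=9
(j₁±m₁, j₂±m₂, J±M) = (5,1,2,1,6,1)
P² = 6400/7
sum k=0..1:
  [0] +1/48 = 1/48
  [1] −1/120 = -1/120
S = 1/80
C² = P²·S² = 1/7 ; C = +0.377964

+0.377964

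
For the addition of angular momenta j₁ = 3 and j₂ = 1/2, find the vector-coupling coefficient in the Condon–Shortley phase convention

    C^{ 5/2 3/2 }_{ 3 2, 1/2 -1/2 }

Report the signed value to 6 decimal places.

+√(5/7) = +0.845154

triangle: 1!*5!*0!/7! = 120/5040
(j±m)!: 5!*1!*0!*1!*4!*1! = 2880
prefactor² = (2J+1)*Δ*N² = 2880/7
  k=0: +1/(0!*1!*1!*0!*4!*0!) = 1/24
Σ = 1/24  ⇒  CG² = 2880/7*1/24² = 5/7
CG = +√(5/7) = +0.845154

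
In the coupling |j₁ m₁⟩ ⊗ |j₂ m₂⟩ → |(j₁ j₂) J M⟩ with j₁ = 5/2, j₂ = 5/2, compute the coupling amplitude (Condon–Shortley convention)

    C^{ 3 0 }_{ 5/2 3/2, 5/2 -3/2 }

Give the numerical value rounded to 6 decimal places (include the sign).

+√(49/180) ≈ +0.521749

triangle: 2!·3!·3!/9! = 72/362880
(j±m)!: 4!·1!·1!·4!·3!·3! = 20736
prefactor² = (2J+1)·Δ·N² = 144/5
  k=0: +1/(0!·2!·1!·1!·2!·2!) = 1/8
  k=1: −1/(1!·1!·0!·0!·3!·3!) = -1/36
Σ = 7/72  ⇒  CG² = 144/5·7/72² = 49/180
CG = +√(49/180) = +0.521749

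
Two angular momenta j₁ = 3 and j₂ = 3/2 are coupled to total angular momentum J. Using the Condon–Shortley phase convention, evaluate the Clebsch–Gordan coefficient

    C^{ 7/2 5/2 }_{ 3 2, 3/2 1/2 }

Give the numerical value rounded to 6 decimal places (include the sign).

+0.377964  (= +√(1/7))

triangle: 1!*5!*2!/9! = 240/362880
(j±m)!: 5!*1!*2!*1!*6!*1! = 172800
prefactor² = (2J+1)*Δ*N² = 6400/7
  k=0: +1/(0!*1!*1!*2!*4!*0!) = 1/48
  k=1: −1/(1!*0!*0!*1!*5!*1!) = -1/120
Σ = 1/80  ⇒  CG² = 6400/7*1/80² = 1/7
CG = +√(1/7) = +0.377964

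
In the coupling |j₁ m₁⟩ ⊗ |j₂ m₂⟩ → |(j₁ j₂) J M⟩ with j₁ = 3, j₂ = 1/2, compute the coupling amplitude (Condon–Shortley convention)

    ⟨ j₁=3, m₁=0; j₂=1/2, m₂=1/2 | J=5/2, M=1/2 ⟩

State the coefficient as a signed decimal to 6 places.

triangle: 1!*5!*0!/7! = 120/5040
(j±m)!: 3!*3!*1!*0!*3!*2! = 432
prefactor² = (2J+1)*Δ*N² = 432/7
  k=1: −1/(1!*0!*2!*0!*3!*0!) = -1/12
Σ = -1/12  ⇒  CG² = 432/7*(-1/12)² = 3/7
CG = −√(3/7) = -0.654654

−√(3/7) ≈ -0.654654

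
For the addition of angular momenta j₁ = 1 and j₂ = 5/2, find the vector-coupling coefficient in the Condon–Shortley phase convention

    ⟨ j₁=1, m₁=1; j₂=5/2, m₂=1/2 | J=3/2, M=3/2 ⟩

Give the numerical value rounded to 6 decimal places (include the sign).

+√(1/15) ≈ +0.258199

√[4·2!0!3!/6! · 2!0!3!2!3!0!] = √(48/5)
  +(−1)^0/∏(0,2,0,3,0,0)! = 1/12  (running 1/12)
⟨..|..⟩ = √(48/5)·(1/12) = +0.258199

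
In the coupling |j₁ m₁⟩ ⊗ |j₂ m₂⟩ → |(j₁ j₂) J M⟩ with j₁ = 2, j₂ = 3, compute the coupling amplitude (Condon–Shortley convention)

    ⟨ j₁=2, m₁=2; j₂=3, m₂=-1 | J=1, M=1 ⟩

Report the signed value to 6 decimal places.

+√(1/35) = +0.169031

√[3·4!0!2!/7! · 4!0!2!4!2!0!] = √(2304/35)
  +(−1)^0/∏(0,4,0,2,0,0)! = 1/48  (running 1/48)
⟨..|..⟩ = √(2304/35)·(1/48) = +0.169031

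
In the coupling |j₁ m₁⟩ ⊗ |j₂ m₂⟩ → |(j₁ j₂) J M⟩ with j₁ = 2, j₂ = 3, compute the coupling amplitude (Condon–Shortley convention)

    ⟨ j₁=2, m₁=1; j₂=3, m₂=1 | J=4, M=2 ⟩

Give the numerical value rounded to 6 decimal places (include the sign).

√[9·1!3!5!/10! · 3!1!4!2!6!2!] = √(5184/7)
  +(−1)^0/∏(0,1,1,4,2,1)! = 1/48  (running 1/48)
  +(−1)^1/∏(1,0,0,3,3,2)! = -1/72  (running 1/144)
⟨..|..⟩ = √(5184/7)·(1/144) = +0.188982

+√(1/28) = +0.188982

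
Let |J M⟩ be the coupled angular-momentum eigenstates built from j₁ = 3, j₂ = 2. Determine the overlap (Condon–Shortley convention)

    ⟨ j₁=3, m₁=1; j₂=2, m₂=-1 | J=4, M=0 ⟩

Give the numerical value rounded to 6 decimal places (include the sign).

+0.597614  (= +√(5/14))

j₁+j₂−J=1  J+j₁−j₂=5  J−j₁+j₂=3  j₁+j₂+J+1=10
(j₁±m₁, j₂±m₂, J±M) = (4,2,1,3,4,4)
P² = 10368/35
sum k=0..1:
  [0] +1/24 = 1/24
  [1] −1/144 = -1/144
S = 5/144
C² = P²·S² = 5/14 ; C = +0.597614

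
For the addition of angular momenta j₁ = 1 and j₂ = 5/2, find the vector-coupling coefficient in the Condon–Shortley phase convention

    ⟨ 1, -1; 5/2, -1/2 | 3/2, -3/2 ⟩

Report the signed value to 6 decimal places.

+√(1/15) ≈ +0.258199

triangle: 2!·0!·3!/6! = 12/720
(j±m)!: 0!·2!·2!·3!·0!·3! = 144
prefactor² = (2J+1)·Δ·N² = 48/5
  k=2: +1/(2!·0!·0!·0!·0!·3!) = 1/12
Σ = 1/12  ⇒  CG² = 48/5·1/12² = 1/15
CG = +√(1/15) = +0.258199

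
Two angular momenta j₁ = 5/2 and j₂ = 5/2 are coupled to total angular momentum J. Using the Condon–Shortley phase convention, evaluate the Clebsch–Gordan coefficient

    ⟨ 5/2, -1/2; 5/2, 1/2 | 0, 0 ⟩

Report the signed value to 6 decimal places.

-0.408248

√[1·5!0!0!/6! · 2!3!3!2!0!0!] = √(24)
  +(−1)^3/∏(3,2,0,0,0,0)! = -1/12  (running -1/12)
⟨..|..⟩ = √(24)·(-1/12) = -0.408248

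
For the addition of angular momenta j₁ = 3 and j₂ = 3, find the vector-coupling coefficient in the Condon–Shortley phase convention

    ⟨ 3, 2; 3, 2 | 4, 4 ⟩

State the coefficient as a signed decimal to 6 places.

j₁+j₂−J=2  J+j₁−j₂=4  J−j₁+j₂=4  j₁+j₂+J+1=11
(j₁±m₁, j₂±m₂, J±M) = (5,1,5,1,8,0)
P² = 1658880/11
sum k=1..1:
  [1] −1/576 = -1/576
S = -1/576
C² = P²·S² = 5/11 ; C = -0.674200

-0.674200  (= −√(5/11))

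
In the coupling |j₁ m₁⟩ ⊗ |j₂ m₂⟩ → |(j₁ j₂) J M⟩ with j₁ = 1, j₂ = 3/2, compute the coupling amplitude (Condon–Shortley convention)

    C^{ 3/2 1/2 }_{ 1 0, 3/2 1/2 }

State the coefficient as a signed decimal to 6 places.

−√(1/15) = -0.258199

√[4·1!1!2!/5! · 1!1!2!1!2!1!] = √(4/15)
  +(−1)^0/∏(0,1,1,2,0,0)! = 1/2  (running 1/2)
  +(−1)^1/∏(1,0,0,1,1,1)! = -1  (running -1/2)
⟨..|..⟩ = √(4/15)·(-1/2) = -0.258199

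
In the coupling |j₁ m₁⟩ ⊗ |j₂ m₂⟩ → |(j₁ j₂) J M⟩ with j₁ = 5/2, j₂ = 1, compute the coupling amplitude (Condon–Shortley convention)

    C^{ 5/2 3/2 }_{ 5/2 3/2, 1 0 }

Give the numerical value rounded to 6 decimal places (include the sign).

+0.507093  (= +√(9/35))

j₁+j₂−J=1  J+j₁−j₂=4  J−j₁+j₂=1  j₁+j₂+J+1=7
(j₁±m₁, j₂±m₂, J±M) = (4,1,1,1,4,1)
P² = 576/35
sum k=0..1:
  [0] +1/6 = 1/6
  [1] −1/24 = -1/24
S = 1/8
C² = P²·S² = 9/35 ; C = +0.507093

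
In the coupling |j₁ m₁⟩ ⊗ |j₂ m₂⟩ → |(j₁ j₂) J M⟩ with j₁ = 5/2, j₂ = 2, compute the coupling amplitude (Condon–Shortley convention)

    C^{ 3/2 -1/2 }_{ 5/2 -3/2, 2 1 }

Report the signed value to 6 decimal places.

triangle: 3!·2!·1!/7! = 12/5040
(j±m)!: 1!·4!·3!·1!·1!·2! = 288
prefactor² = (2J+1)·Δ·N² = 96/35
  k=2: +1/(2!·1!·2!·1!·0!·0!) = 1/4
  k=3: −1/(3!·0!·1!·0!·1!·1!) = -1/6
Σ = 1/12  ⇒  CG² = 96/35·1/12² = 2/105
CG = +√(2/105) = +0.138013

+0.138013  (= +√(2/105))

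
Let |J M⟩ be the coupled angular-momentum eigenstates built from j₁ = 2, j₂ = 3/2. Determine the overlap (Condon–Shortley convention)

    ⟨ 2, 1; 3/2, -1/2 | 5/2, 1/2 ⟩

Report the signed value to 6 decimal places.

+√(5/14) ≈ +0.597614

√[6·1!3!2!/7! · 3!1!1!2!3!2!] = √(72/35)
  +(−1)^0/∏(0,1,1,1,2,1)! = 1/2  (running 1/2)
  +(−1)^1/∏(1,0,0,0,3,2)! = -1/12  (running 5/12)
⟨..|..⟩ = √(72/35)·(5/12) = +0.597614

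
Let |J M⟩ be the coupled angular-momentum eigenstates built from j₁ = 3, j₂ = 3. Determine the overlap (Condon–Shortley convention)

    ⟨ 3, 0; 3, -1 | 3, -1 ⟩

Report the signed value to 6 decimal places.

j₁+j₂−J=3  J+j₁−j₂=3  J−j₁+j₂=3  j₁+j₂+J+1=10
(j₁±m₁, j₂±m₂, J±M) = (3,3,2,4,2,4)
P² = 864/25
sum k=0..2:
  [0] +1/72 = 1/72
  [1] −1/8 = -1/8
  [2] +1/24 = 1/24
S = -5/72
C² = P²·S² = 1/6 ; C = -0.408248

-0.408248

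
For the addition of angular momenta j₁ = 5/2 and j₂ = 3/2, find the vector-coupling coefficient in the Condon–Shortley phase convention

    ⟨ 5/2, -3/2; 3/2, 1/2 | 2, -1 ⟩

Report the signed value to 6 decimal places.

+√(1/42) = +0.154303

triangle: 2!×3!×1!/7! = 12/5040
(j±m)!: 1!×4!×2!×1!×1!×3! = 288
prefactor² = (2J+1)×Δ×N² = 24/7
  k=1: −1/(1!×1!×3!×1!×0!×0!) = -1/6
  k=2: +1/(2!×0!×2!×0!×1!×1!) = 1/4
Σ = 1/12  ⇒  CG² = 24/7×1/12² = 1/42
CG = +√(1/42) = +0.154303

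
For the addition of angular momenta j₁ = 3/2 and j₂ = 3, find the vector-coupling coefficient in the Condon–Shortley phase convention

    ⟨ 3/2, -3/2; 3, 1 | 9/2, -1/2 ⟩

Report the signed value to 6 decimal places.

√[10·0!3!6!/10! · 0!3!4!2!4!5!] = √(69120/7)
  +(−1)^0/∏(0,0,3,4,0,2)! = 1/288  (running 1/288)
⟨..|..⟩ = √(69120/7)·(1/288) = +0.345033

+0.345033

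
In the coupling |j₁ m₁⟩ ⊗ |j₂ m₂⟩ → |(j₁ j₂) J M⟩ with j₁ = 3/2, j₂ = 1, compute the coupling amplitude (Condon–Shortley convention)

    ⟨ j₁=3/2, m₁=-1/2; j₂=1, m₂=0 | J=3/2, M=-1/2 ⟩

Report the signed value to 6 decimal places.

j₁+j₂−J=1  J+j₁−j₂=2  J−j₁+j₂=1  j₁+j₂+J+1=5
(j₁±m₁, j₂±m₂, J±M) = (1,2,1,1,1,2)
P² = 4/15
sum k=0..1:
  [0] +1/2 = 1/2
  [1] −1/1 = -1
S = -1/2
C² = P²·S² = 1/15 ; C = -0.258199

-0.258199  (= −√(1/15))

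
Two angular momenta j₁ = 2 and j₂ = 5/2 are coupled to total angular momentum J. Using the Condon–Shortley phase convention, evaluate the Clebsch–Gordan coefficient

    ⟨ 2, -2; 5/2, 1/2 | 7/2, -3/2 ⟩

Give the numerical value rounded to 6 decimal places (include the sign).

j₁+j₂−J=1  J+j₁−j₂=3  J−j₁+j₂=4  j₁+j₂+J+1=9
(j₁±m₁, j₂±m₂, J±M) = (0,4,3,2,2,5)
P² = 1536/7
sum k=1..1:
  [1] −1/24 = -1/24
S = -1/24
C² = P²·S² = 8/21 ; C = -0.617213

−√(8/21) ≈ -0.617213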